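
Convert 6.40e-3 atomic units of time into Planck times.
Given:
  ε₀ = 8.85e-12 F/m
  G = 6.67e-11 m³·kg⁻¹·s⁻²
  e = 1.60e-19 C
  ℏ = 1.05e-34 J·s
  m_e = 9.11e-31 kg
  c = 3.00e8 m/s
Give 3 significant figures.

2.86e24

atomic unit of time: τ_au = (4πε₀)²ℏ³/(m_e e⁴) = 2.40e-17 s
Planck time: t_P = √(ℏG/c⁵) = 5.37e-44 s
6.40e-3 × 2.40e-17 / 5.37e-44 = 2.86e24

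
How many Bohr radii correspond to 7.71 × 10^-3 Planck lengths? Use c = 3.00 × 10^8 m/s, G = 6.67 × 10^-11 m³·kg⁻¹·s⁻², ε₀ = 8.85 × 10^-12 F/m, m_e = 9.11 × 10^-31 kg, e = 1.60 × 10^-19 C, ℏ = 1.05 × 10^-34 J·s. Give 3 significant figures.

2.36 × 10^-27

Planck length: ℓ_P = √(ℏG/c³) = 1.61 × 10^-35 m
Bohr radius: a₀ = 4πε₀ℏ²/(m_e e²) = 5.26 × 10^-11 m
7.71 × 10^-3 × 1.61 × 10^-35 / 5.26 × 10^-11 = 2.36 × 10^-27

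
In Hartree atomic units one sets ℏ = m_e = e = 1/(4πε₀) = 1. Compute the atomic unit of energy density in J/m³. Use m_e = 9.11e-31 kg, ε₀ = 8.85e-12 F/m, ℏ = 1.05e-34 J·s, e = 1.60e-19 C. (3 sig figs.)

u_au = E_h/a₀³ = m_e⁴e¹⁰/((4πε₀)⁵ℏ⁸)
E_h = 4.38e-18 J
a₀ = 5.26e-11 m
E_h/a₀³ = 3.01e13 J/m³

3.01e13 J/m³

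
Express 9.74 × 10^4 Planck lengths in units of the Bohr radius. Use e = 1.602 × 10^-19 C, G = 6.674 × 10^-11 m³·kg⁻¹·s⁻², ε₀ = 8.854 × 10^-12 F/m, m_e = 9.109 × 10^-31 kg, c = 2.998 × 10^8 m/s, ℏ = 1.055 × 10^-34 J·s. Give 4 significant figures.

2.972 × 10^-20

Planck length: ℓ_P = √(ℏG/c³) = 1.616 × 10^-35 m
Bohr radius: a₀ = 4πε₀ℏ²/(m_e e²) = 5.297 × 10^-11 m
9.74 × 10^4 × 1.616 × 10^-35 / 5.297 × 10^-11 = 2.972 × 10^-20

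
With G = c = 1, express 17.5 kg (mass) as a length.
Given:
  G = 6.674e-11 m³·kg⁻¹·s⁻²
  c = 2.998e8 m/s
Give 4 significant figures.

In G = c = 1 units mass has dimensions of length; the conversion factor is G/c².
17.5 kg × (G/c²) = 1.299e-26 m

1.299e-26 m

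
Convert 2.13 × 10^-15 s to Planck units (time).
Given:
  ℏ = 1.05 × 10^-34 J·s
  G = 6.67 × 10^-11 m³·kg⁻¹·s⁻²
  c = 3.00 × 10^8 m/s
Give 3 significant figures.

Planck time: t_P = √(ℏG/c⁵) = 5.37 × 10^-44 s.
2.13 × 10^-15 / 5.37 × 10^-44 = 3.97 × 10^28

3.97 × 10^28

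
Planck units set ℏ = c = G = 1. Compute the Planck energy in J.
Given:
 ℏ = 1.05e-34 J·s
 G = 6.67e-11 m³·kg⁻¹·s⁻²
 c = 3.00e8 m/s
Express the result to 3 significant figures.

1.96e9 J

The unique combination of the constants set to 1 with dimensions of energy is E_P = √(ℏc⁵/G).
  = √(3.83e18)
  = 1.96e9 J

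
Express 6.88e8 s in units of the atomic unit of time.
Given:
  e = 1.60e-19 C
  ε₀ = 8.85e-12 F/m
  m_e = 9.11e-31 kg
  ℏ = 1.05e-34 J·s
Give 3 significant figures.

atomic unit of time: τ_au = (4πε₀)²ℏ³/(m_e e⁴) = 2.40e-17 s.
6.88e8 / 2.40e-17 = 2.87e25

2.87e25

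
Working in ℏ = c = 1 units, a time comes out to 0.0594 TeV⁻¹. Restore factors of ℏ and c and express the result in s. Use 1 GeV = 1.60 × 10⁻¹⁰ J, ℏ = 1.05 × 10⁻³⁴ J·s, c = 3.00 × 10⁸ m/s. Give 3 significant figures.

A time is [E]⁻¹ in ℏ=c=1; restore one factor of ℏ.
1 GeV⁻¹ → ℏ × (1 GeV in J)⁻¹ = 6.56 × 10⁻²⁵ s.
Convert the energy scale: 0.0594 TeV⁻¹ = 5.94 × 10⁻⁵ GeV⁻¹.
Result: 5.94 × 10⁻⁵ × 6.56 × 10⁻²⁵ = 3.90 × 10⁻²⁹ s.

3.90 × 10⁻²⁹ s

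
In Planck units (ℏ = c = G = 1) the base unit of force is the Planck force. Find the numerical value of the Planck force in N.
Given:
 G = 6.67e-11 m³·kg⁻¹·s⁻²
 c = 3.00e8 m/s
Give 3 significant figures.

1.21e44 N

F_P = c⁴/G
  = 8.10e33 / 6.67e-11
  = 1.21e44 N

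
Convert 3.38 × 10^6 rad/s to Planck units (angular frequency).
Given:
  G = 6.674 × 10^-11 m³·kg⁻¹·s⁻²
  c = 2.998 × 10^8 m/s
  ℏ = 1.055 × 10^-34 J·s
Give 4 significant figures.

Planck angular frequency: ω_P = √(c⁵/(ℏG)) = 1.855 × 10^43 rad/s.
3.38 × 10^6 / 1.855 × 10^43 = 1.822 × 10^-37

1.822 × 10^-37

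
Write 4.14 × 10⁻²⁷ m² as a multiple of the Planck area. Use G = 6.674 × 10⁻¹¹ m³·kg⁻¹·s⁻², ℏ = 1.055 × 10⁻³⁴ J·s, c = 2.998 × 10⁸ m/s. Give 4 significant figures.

Planck area: A_P = ℏG/c³ = 2.613 × 10⁻⁷⁰ m².
4.14 × 10⁻²⁷ / 2.613 × 10⁻⁷⁰ = 1.584 × 10⁴³

1.584 × 10⁴³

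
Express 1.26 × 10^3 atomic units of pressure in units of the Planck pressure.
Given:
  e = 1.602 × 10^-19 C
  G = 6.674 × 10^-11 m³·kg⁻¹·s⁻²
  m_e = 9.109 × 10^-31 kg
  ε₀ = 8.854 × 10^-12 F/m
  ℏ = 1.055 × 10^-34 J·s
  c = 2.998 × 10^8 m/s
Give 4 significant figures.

7.967 × 10^-98

atomic unit of pressure: P_au = E_h/a₀³ = m_e⁴e¹⁰/((4πε₀)⁵ℏ⁸) = 2.929 × 10^13 Pa
Planck pressure: p_P = c⁷/(ℏG²) = 4.632 × 10^113 Pa
1.26 × 10^3 × 2.929 × 10^13 / 4.632 × 10^113 = 7.967 × 10^-98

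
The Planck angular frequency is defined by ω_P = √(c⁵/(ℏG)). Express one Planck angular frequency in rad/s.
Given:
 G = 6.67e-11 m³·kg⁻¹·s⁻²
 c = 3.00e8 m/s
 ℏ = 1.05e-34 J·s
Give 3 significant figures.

ω_P = √(c⁵/(ℏG))
  = √(3.47e86)
  = 1.86e43 rad/s

1.86e43 rad/s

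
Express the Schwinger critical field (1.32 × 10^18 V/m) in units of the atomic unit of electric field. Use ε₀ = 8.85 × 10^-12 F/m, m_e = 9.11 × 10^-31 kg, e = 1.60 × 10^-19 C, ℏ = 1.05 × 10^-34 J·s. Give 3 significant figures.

atomic unit of electric field: E_au = E_h/(e a₀) = m_e²e⁵/((4πε₀)³ℏ⁴) = 5.20 × 10^11 V/m.
1.32 × 10^18 / 5.20 × 10^11 = 2.54 × 10^6

2.54 × 10^6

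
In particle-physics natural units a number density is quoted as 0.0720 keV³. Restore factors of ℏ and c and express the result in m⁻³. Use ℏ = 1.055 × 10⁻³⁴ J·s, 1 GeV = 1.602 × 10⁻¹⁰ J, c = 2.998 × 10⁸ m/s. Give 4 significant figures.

9.356 × 10²⁷ m⁻³

Number density is [L]⁻³ = [E]³/(ℏc)³.
1 GeV³ → 1/(ℏc)³ × (1 GeV in J)³ = 1.299 × 10⁴⁷ m⁻³.
Convert the energy scale: 0.0720 keV³ = 7.20 × 10⁻²⁰ GeV³.
Result: 7.20 × 10⁻²⁰ × 1.299 × 10⁴⁷ = 9.356 × 10²⁷ m⁻³.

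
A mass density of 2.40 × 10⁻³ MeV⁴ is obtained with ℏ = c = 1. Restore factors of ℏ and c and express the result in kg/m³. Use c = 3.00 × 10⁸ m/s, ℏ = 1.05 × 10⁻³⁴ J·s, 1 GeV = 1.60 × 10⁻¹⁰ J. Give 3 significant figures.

5.59 × 10⁵ kg/m³

Mass density is [E]/(c²[L]³) = [E]⁴/(ℏ³c⁵).
1 GeV⁴ → 1/(ℏ³c⁵) × (1 GeV in J)⁴ = 2.33 × 10²⁰ kg/m³.
Convert the energy scale: 2.40 × 10⁻³ MeV⁴ = 2.40 × 10⁻¹⁵ GeV⁴.
Result: 2.40 × 10⁻¹⁵ × 2.33 × 10²⁰ = 5.59 × 10⁵ kg/m³.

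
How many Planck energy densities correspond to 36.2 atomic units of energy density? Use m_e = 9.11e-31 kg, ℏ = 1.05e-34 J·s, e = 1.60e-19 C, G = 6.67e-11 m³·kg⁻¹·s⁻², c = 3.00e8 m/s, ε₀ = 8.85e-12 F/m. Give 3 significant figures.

atomic unit of energy density: u_au = E_h/a₀³ = m_e⁴e¹⁰/((4πε₀)⁵ℏ⁸) = 3.01e13 J/m³
Planck energy density: u_P = c⁷/(ℏG²) = 4.68e113 J/m³
36.2 × 3.01e13 / 4.68e113 = 2.33e-99

2.33e-99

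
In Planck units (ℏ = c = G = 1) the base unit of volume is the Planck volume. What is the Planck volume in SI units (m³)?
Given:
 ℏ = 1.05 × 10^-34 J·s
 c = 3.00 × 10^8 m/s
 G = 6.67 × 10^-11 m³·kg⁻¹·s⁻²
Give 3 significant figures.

4.18 × 10^-105 m³

V_P = (ℏG/c³)^(3/2)
  = √(1.75 × 10^-209)
  = 4.18 × 10^-105 m³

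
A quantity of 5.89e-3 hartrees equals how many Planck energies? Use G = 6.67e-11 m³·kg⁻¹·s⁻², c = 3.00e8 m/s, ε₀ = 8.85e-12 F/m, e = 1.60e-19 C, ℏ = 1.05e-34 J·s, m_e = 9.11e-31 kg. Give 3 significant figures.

1.32e-29

hartree: E_h = m_e e⁴/(4πε₀ℏ)² = 4.38e-18 J
Planck energy: E_P = √(ℏc⁵/G) = 1.96e9 J
5.89e-3 × 4.38e-18 / 1.96e9 = 1.32e-29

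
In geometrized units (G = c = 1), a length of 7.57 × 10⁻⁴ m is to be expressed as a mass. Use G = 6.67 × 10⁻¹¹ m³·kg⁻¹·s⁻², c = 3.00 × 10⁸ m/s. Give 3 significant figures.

Length → mass via c²/G.
7.57 × 10⁻⁴ m × (c²/G) = 1.02 × 10²⁴ kg

1.02 × 10²⁴ kg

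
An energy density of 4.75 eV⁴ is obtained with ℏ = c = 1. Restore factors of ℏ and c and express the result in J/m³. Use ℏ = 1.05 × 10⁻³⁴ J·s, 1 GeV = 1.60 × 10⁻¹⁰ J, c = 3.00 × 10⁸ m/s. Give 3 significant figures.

[E]/[L]³ = [E]⁴/(ℏc)³; restore (ℏc)⁻³.
1 GeV⁴ → 1/(ℏc)³ × (1 GeV in J)⁴ = 2.10 × 10³⁷ J/m³.
Convert the energy scale: 4.75 eV⁴ = 4.75 × 10⁻³⁶ GeV⁴.
Result: 4.75 × 10⁻³⁶ × 2.10 × 10³⁷ = 99.6 J/m³.

99.6 J/m³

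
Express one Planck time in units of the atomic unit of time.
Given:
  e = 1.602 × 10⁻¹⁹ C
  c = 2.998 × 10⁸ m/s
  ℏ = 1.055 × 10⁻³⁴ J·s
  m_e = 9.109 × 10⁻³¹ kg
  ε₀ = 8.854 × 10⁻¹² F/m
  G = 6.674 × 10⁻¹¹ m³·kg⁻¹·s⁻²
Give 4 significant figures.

Planck time: t_P = √(ℏG/c⁵) = 5.392 × 10⁻⁴⁴ s
atomic unit of time: τ_au = (4πε₀)²ℏ³/(m_e e⁴) = 2.423 × 10⁻¹⁷ s
ratio = 5.392 × 10⁻⁴⁴ / 2.423 × 10⁻¹⁷ = 2.225 × 10⁻²⁷

2.225 × 10⁻²⁷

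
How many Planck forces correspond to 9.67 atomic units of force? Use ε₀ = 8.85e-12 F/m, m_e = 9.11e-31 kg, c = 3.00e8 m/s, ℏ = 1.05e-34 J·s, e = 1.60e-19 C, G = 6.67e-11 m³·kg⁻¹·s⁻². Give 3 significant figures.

atomic unit of force: F_au = E_h/a₀ = m_e²e⁶/((4πε₀)³ℏ⁴) = 8.33e-8 N
Planck force: F_P = c⁴/G = 1.21e44 N
9.67 × 8.33e-8 / 1.21e44 = 6.63e-51

6.63e-51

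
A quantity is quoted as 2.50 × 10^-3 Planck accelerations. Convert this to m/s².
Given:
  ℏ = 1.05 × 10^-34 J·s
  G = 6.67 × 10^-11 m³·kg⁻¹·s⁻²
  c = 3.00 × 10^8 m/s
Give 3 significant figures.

One Planck acceleration: a_P = √(c⁷/(ℏG)) = 5.59 × 10^51 m/s².
2.50 × 10^-3 × 5.59 × 10^51 m/s² = 1.40 × 10^49 m/s²

1.40 × 10^49 m/s²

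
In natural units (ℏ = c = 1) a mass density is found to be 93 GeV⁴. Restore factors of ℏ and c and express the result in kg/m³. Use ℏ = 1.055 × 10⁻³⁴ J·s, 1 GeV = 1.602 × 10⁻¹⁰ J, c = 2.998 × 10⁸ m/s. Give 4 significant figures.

Mass density is [E]/(c²[L]³) = [E]⁴/(ℏ³c⁵).
1 GeV⁴ → 1/(ℏ³c⁵) × (1 GeV in J)⁴ = 2.316 × 10²⁰ kg/m³.
Result: 93 × 2.316 × 10²⁰ = 2.154 × 10²² kg/m³.

2.154 × 10²² kg/m³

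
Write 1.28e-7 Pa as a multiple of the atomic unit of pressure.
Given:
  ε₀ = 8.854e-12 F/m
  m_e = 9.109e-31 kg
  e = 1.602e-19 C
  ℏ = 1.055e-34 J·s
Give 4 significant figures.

4.370e-21

atomic unit of pressure: P_au = E_h/a₀³ = m_e⁴e¹⁰/((4πε₀)⁵ℏ⁸) = 2.929e13 Pa.
1.28e-7 / 2.929e13 = 4.370e-21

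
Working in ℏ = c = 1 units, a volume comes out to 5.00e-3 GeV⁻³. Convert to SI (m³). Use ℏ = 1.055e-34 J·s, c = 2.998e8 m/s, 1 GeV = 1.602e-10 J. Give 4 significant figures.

3.848e-50 m³

Volume is [L]³ = [E]⁻³·(ℏc)³.
1 GeV⁻³ → (ℏc)³ × (1 GeV in J)⁻³ = 7.696e-48 m³.
Result: 5.00e-3 × 7.696e-48 = 3.848e-50 m³.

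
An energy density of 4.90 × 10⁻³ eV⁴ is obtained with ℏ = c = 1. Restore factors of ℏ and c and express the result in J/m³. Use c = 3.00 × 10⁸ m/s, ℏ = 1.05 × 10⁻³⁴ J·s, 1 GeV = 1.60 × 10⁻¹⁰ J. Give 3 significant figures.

0.103 J/m³

[E]/[L]³ = [E]⁴/(ℏc)³; restore (ℏc)⁻³.
1 GeV⁴ → 1/(ℏc)³ × (1 GeV in J)⁴ = 2.10 × 10³⁷ J/m³.
Convert the energy scale: 4.90 × 10⁻³ eV⁴ = 4.90 × 10⁻³⁹ GeV⁴.
Result: 4.90 × 10⁻³⁹ × 2.10 × 10³⁷ = 0.103 J/m³.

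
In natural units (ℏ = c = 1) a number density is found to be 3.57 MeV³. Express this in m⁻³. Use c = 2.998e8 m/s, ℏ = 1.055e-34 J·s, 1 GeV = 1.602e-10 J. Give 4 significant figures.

4.639e38 m⁻³

Number density is [L]⁻³ = [E]³/(ℏc)³.
1 GeV³ → 1/(ℏc)³ × (1 GeV in J)³ = 1.299e47 m⁻³.
Convert the energy scale: 3.57 MeV³ = 3.57e-9 GeV³.
Result: 3.57e-9 × 1.299e47 = 4.639e38 m⁻³.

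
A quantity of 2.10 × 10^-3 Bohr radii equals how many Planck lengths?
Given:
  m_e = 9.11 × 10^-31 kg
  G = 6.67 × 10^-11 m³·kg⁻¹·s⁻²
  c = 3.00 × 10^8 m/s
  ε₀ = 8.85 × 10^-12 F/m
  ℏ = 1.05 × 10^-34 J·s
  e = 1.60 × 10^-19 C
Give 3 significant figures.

Bohr radius: a₀ = 4πε₀ℏ²/(m_e e²) = 5.26 × 10^-11 m
Planck length: ℓ_P = √(ℏG/c³) = 1.61 × 10^-35 m
2.10 × 10^-3 × 5.26 × 10^-11 / 1.61 × 10^-35 = 6.86 × 10^21

6.86 × 10^21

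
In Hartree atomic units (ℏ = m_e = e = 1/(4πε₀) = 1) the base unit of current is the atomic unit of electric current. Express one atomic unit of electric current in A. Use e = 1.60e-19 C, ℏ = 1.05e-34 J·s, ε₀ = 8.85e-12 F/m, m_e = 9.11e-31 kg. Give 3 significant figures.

I_au = e E_h/ℏ = m_e e⁵/((4πε₀)²ℏ³)
E_h = 4.38e-18 J
e·E_h/ℏ = 6.67e-3 A

6.67e-3 A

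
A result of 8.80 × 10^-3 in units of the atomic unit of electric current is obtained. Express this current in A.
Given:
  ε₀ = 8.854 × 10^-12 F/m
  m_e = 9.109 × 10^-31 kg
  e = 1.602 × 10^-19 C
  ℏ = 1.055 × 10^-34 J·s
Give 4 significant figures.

One atomic unit of electric current: I_au = e E_h/ℏ = m_e e⁵/((4πε₀)²ℏ³) = 6.612 × 10^-3 A.
8.80 × 10^-3 × 6.612 × 10^-3 A = 5.818 × 10^-5 A

5.818 × 10^-5 A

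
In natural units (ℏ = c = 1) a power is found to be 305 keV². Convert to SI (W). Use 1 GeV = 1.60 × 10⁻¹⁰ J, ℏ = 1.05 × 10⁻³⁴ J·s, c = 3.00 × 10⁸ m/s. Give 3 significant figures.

7.44 × 10⁴ W

Power is [E]/[T] = [E]²/ℏ.
1 GeV² → 1/ℏ × (1 GeV in J)² = 2.44 × 10¹⁴ W.
Convert the energy scale: 305 keV² = 3.05 × 10⁻¹⁰ GeV².
Result: 3.05 × 10⁻¹⁰ × 2.44 × 10¹⁴ = 7.44 × 10⁴ W.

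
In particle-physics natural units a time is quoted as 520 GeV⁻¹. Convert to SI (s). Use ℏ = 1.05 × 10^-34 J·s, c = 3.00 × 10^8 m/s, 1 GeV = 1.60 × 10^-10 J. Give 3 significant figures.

A time is [E]⁻¹ in ℏ=c=1; restore one factor of ℏ.
1 GeV⁻¹ → ℏ × (1 GeV in J)⁻¹ = 6.56 × 10^-25 s.
Result: 520 × 6.56 × 10^-25 = 3.41 × 10^-22 s.

3.41 × 10^-22 s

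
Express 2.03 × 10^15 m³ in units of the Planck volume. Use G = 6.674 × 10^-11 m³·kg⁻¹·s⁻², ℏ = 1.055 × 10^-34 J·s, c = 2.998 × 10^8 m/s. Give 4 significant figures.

4.806 × 10^119

Planck volume: V_P = (ℏG/c³)^(3/2) = 4.224 × 10^-105 m³.
2.03 × 10^15 / 4.224 × 10^-105 = 4.806 × 10^119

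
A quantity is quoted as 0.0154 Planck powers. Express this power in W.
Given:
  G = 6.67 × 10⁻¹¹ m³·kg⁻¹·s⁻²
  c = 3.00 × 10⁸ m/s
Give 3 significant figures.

One Planck power: P_P = c⁵/G = 3.64 × 10⁵² W.
0.0154 × 3.64 × 10⁵² W = 5.61 × 10⁵⁰ W

5.61 × 10⁵⁰ W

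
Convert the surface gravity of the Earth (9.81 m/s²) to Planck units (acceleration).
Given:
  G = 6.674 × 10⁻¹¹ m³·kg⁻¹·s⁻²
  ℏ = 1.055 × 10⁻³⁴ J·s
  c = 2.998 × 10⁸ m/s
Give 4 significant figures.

Planck acceleration: a_P = √(c⁷/(ℏG)) = 5.560 × 10⁵¹ m/s².
9.81 / 5.560 × 10⁵¹ = 1.764 × 10⁻⁵¹

1.764 × 10⁻⁵¹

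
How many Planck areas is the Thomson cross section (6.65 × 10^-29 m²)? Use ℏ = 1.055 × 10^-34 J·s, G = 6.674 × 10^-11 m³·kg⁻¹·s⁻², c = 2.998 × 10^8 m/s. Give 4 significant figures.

Planck area: A_P = ℏG/c³ = 2.613 × 10^-70 m².
6.65 × 10^-29 / 2.613 × 10^-70 = 2.545 × 10^41

2.545 × 10^41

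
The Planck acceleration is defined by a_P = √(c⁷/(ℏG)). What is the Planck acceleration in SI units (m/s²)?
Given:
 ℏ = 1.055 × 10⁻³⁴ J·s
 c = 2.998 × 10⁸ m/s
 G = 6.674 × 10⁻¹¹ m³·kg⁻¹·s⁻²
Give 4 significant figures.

a_P = √(c⁷/(ℏG))
  = √(3.092 × 10¹⁰³)
  = 5.560 × 10⁵¹ m/s²

5.560 × 10⁵¹ m/s²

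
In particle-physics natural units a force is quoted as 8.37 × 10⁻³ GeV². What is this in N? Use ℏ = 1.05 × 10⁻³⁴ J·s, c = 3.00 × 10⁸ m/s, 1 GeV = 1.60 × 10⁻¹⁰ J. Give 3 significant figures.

Force is [E]/[L] = [E]²/(ℏc); restore (ℏc)⁻¹.
1 GeV² → 1/(ℏc) × (1 GeV in J)² = 8.13 × 10⁵ N.
Result: 8.37 × 10⁻³ × 8.13 × 10⁵ = 6.80 × 10³ N.

6.80 × 10³ N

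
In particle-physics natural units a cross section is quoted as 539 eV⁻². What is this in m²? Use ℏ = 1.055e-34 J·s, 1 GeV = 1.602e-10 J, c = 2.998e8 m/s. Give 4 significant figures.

Area is [L]² = [E]⁻²·(ℏc)²; restore (ℏc)².
1 GeV⁻² → (ℏc)² × (1 GeV in J)⁻² = 3.898e-32 m².
Convert the energy scale: 539 eV⁻² = 5.39e20 GeV⁻².
Result: 5.39e20 × 3.898e-32 = 2.101e-11 m².

2.101e-11 m²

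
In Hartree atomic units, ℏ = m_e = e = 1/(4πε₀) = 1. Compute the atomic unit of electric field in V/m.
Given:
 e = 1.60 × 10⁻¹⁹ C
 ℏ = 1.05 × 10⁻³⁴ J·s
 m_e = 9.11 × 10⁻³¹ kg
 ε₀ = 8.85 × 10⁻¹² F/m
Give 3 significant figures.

Dimensional analysis gives E_au = E_h/(e a₀) = m_e²e⁵/((4πε₀)³ℏ⁴).
E_h = 4.38 × 10⁻¹⁸ J
a₀ = 5.26 × 10⁻¹¹ m
E_h/(e·a₀) = 5.20 × 10¹¹ V/m

5.20 × 10¹¹ V/m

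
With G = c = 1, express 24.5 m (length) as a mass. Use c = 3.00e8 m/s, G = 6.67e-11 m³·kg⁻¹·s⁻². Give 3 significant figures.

Length → mass via c²/G.
24.5 m × (c²/G) = 3.31e28 kg

3.31e28 kg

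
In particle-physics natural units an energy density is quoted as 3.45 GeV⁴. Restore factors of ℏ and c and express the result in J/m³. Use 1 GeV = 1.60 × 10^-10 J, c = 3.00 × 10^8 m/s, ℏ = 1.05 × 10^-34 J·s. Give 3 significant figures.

7.23 × 10^37 J/m³

[E]/[L]³ = [E]⁴/(ℏc)³; restore (ℏc)⁻³.
1 GeV⁴ → 1/(ℏc)³ × (1 GeV in J)⁴ = 2.10 × 10^37 J/m³.
Result: 3.45 × 2.10 × 10^37 = 7.23 × 10^37 J/m³.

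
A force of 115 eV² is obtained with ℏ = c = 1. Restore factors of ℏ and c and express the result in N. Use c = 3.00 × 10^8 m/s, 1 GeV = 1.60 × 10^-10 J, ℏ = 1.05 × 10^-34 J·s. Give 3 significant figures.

Force is [E]/[L] = [E]²/(ℏc); restore (ℏc)⁻¹.
1 GeV² → 1/(ℏc) × (1 GeV in J)² = 8.13 × 10^5 N.
Convert the energy scale: 115 eV² = 1.15 × 10^-16 GeV².
Result: 1.15 × 10^-16 × 8.13 × 10^5 = 9.35 × 10^-11 N.

9.35 × 10^-11 N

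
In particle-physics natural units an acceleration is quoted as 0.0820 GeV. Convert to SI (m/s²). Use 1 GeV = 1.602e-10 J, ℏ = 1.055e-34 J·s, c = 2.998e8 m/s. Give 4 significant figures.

Acceleration is [L]/[T]² = c·[E]/ℏ.
1 GeV → c/ℏ × (1 GeV in J) = 4.552e32 m/s².
Result: 0.0820 × 4.552e32 = 3.733e31 m/s².

3.733e31 m/s²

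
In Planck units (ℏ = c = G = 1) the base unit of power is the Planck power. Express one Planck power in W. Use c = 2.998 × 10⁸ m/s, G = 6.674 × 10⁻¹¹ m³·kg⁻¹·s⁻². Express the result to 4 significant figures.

3.629 × 10⁵² W

P_P = c⁵/G
  = 2.422 × 10⁴² / 6.674 × 10⁻¹¹
  = 3.629 × 10⁵² W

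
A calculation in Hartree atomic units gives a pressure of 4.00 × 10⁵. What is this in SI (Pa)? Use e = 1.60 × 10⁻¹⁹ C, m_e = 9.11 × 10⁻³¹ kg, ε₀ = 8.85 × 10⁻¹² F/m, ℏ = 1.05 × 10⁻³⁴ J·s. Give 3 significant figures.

One atomic unit of pressure: P_au = E_h/a₀³ = m_e⁴e¹⁰/((4πε₀)⁵ℏ⁸) = 3.01 × 10¹³ Pa.
4.00 × 10⁵ × 3.01 × 10¹³ Pa = 1.21 × 10¹⁹ Pa

1.21 × 10¹⁹ Pa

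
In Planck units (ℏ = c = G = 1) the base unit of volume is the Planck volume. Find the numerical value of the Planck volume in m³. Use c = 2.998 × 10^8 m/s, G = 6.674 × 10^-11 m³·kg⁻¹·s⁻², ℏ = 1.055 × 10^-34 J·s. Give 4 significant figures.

V_P = (ℏG/c³)^(3/2)
  = √(1.784 × 10^-209)
  = 4.224 × 10^-105 m³

4.224 × 10^-105 m³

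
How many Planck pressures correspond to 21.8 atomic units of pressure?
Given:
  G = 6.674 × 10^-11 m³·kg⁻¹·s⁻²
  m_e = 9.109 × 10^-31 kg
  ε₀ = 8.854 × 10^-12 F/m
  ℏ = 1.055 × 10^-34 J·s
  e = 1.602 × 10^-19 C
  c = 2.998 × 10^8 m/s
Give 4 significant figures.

atomic unit of pressure: P_au = E_h/a₀³ = m_e⁴e¹⁰/((4πε₀)⁵ℏ⁸) = 2.929 × 10^13 Pa
Planck pressure: p_P = c⁷/(ℏG²) = 4.632 × 10^113 Pa
21.8 × 2.929 × 10^13 / 4.632 × 10^113 = 1.378 × 10^-99

1.378 × 10^-99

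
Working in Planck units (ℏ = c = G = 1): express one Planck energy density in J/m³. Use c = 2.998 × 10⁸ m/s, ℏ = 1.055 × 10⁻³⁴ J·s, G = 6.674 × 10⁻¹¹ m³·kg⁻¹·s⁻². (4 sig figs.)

The unique combination of the constants set to 1 with dimensions of energy density is u_P = c⁷/(ℏG²).
  = 2.177 × 10⁵⁹ / 4.699 × 10⁻⁵⁵
  = 4.632 × 10¹¹³ J/m³

4.632 × 10¹¹³ J/m³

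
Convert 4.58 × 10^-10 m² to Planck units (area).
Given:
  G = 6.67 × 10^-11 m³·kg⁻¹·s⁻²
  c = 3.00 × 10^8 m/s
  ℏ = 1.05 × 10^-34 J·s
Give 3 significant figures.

Planck area: A_P = ℏG/c³ = 2.59 × 10^-70 m².
4.58 × 10^-10 / 2.59 × 10^-70 = 1.77 × 10^60

1.77 × 10^60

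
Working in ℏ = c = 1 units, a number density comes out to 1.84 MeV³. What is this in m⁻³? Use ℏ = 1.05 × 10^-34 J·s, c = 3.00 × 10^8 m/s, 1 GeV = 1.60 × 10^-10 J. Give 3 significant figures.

Number density is [L]⁻³ = [E]³/(ℏc)³.
1 GeV³ → 1/(ℏc)³ × (1 GeV in J)³ = 1.31 × 10^47 m⁻³.
Convert the energy scale: 1.84 MeV³ = 1.84 × 10^-9 GeV³.
Result: 1.84 × 10^-9 × 1.31 × 10^47 = 2.41 × 10^38 m⁻³.

2.41 × 10^38 m⁻³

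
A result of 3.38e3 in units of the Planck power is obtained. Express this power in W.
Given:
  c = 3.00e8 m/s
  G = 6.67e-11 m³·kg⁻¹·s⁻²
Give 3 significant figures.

1.23e56 W

One Planck power: P_P = c⁵/G = 3.64e52 W.
3.38e3 × 3.64e52 W = 1.23e56 W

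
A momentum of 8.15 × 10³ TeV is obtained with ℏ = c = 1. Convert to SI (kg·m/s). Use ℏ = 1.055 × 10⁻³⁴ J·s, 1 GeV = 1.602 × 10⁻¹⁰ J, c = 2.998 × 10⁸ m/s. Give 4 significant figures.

4.355 × 10⁻¹² kg·m/s

Momentum is [E]/c; divide by c.
1 GeV → 1/c × (1 GeV in J) = 5.344 × 10⁻¹⁹ kg·m/s.
Convert the energy scale: 8.15 × 10³ TeV = 8.15 × 10⁶ GeV.
Result: 8.15 × 10⁶ × 5.344 × 10⁻¹⁹ = 4.355 × 10⁻¹² kg·m/s.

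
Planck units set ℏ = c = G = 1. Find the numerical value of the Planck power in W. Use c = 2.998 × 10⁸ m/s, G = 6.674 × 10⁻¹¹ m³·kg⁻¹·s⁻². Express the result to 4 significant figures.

From ℏ = c = G = 1 the power scale is P_P = c⁵/G.
  = 2.422 × 10⁴² / 6.674 × 10⁻¹¹
  = 3.629 × 10⁵² W

3.629 × 10⁵² W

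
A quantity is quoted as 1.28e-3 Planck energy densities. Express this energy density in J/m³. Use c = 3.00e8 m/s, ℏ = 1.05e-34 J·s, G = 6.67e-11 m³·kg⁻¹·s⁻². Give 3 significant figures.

5.99e110 J/m³

One Planck energy density: u_P = c⁷/(ℏG²) = 4.68e113 J/m³.
1.28e-3 × 4.68e113 J/m³ = 5.99e110 J/m³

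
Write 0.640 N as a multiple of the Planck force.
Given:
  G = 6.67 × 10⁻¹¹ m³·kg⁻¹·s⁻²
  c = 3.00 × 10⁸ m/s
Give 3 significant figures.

5.27 × 10⁻⁴⁵

Planck force: F_P = c⁴/G = 1.21 × 10⁴⁴ N.
0.640 / 1.21 × 10⁴⁴ = 5.27 × 10⁻⁴⁵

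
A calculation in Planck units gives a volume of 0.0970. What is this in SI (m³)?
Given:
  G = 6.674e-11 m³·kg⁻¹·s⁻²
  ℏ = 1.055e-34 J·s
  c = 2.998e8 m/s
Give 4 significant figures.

4.097e-106 m³

One Planck volume: V_P = (ℏG/c³)^(3/2) = 4.224e-105 m³.
0.0970 × 4.224e-105 m³ = 4.097e-106 m³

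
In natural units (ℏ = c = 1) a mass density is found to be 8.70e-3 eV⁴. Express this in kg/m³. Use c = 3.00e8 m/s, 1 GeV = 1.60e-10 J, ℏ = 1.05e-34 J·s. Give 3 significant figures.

2.03e-18 kg/m³

Mass density is [E]/(c²[L]³) = [E]⁴/(ℏ³c⁵).
1 GeV⁴ → 1/(ℏ³c⁵) × (1 GeV in J)⁴ = 2.33e20 kg/m³.
Convert the energy scale: 8.70e-3 eV⁴ = 8.70e-39 GeV⁴.
Result: 8.70e-39 × 2.33e20 = 2.03e-18 kg/m³.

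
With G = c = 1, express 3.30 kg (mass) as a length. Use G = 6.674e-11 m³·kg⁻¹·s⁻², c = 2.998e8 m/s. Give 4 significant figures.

2.450e-27 m

In G = c = 1 units mass has dimensions of length; the conversion factor is G/c².
3.30 kg × (G/c²) = 2.450e-27 m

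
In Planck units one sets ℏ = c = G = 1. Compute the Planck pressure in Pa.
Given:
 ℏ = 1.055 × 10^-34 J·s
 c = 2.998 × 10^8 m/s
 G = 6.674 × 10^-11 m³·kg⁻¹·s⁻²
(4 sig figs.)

p_P = c⁷/(ℏG²)
  = 2.177 × 10^59 / 4.699 × 10^-55
  = 4.632 × 10^113 Pa

4.632 × 10^113 Pa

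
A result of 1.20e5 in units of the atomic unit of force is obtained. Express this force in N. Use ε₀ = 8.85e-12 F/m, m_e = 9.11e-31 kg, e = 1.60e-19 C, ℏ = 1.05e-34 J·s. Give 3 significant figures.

9.99e-3 N

One atomic unit of force: F_au = E_h/a₀ = m_e²e⁶/((4πε₀)³ℏ⁴) = 8.33e-8 N.
1.20e5 × 8.33e-8 N = 9.99e-3 N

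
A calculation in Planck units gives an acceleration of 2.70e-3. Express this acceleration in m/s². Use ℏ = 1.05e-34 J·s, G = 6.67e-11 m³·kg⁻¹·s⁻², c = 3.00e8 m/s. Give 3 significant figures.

1.51e49 m/s²

One Planck acceleration: a_P = √(c⁷/(ℏG)) = 5.59e51 m/s².
2.70e-3 × 5.59e51 m/s² = 1.51e49 m/s²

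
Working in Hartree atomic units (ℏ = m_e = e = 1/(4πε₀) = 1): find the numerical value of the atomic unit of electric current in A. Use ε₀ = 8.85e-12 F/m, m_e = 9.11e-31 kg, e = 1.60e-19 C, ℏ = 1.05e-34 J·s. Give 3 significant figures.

From ℏ = m_e = e = 1/(4πε₀) = 1 the current scale is I_au = e E_h/ℏ = m_e e⁵/((4πε₀)²ℏ³).
E_h = 4.38e-18 J
e·E_h/ℏ = 6.67e-3 A

6.67e-3 A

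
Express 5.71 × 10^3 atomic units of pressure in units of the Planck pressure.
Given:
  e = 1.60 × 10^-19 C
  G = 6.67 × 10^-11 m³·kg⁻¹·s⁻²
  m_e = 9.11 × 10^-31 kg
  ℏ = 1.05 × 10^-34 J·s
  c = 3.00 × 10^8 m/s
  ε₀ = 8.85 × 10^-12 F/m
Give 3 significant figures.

3.67 × 10^-97

atomic unit of pressure: P_au = E_h/a₀³ = m_e⁴e¹⁰/((4πε₀)⁵ℏ⁸) = 3.01 × 10^13 Pa
Planck pressure: p_P = c⁷/(ℏG²) = 4.68 × 10^113 Pa
5.71 × 10^3 × 3.01 × 10^13 / 4.68 × 10^113 = 3.67 × 10^-97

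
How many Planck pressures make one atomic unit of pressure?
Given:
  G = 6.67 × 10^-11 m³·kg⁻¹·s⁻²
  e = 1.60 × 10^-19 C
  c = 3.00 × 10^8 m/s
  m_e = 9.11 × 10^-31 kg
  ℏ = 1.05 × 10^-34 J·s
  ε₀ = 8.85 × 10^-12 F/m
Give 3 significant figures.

atomic unit of pressure: P_au = E_h/a₀³ = m_e⁴e¹⁰/((4πε₀)⁵ℏ⁸) = 3.01 × 10^13 Pa
Planck pressure: p_P = c⁷/(ℏG²) = 4.68 × 10^113 Pa
ratio = 3.01 × 10^13 / 4.68 × 10^113 = 6.44 × 10^-101

6.44 × 10^-101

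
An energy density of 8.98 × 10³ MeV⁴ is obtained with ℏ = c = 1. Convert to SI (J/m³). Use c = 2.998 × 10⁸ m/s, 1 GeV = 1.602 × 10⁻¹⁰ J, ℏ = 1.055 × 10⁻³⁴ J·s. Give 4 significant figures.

[E]/[L]³ = [E]⁴/(ℏc)³; restore (ℏc)⁻³.
1 GeV⁴ → 1/(ℏc)³ × (1 GeV in J)⁴ = 2.082 × 10³⁷ J/m³.
Convert the energy scale: 8.98 × 10³ MeV⁴ = 8.98 × 10⁻⁹ GeV⁴.
Result: 8.98 × 10⁻⁹ × 2.082 × 10³⁷ = 1.869 × 10²⁹ J/m³.

1.869 × 10²⁹ J/m³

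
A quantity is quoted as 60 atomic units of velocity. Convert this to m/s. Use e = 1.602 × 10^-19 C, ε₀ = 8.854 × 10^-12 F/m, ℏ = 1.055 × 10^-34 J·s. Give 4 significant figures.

One atomic unit of velocity: v_au = e²/(4πε₀ℏ) = 2.186 × 10^6 m/s.
60 × 2.186 × 10^6 m/s = 1.312 × 10^8 m/s

1.312 × 10^8 m/s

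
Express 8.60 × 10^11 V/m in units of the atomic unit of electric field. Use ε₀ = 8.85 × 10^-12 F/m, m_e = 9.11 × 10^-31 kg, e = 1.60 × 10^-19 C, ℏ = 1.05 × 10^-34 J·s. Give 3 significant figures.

1.65

atomic unit of electric field: E_au = E_h/(e a₀) = m_e²e⁵/((4πε₀)³ℏ⁴) = 5.20 × 10^11 V/m.
8.60 × 10^11 / 5.20 × 10^11 = 1.65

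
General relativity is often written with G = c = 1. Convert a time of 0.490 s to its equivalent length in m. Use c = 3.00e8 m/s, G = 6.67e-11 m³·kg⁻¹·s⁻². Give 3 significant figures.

1.47e8 m

Time → length via c.
0.490 s × (c) = 1.47e8 m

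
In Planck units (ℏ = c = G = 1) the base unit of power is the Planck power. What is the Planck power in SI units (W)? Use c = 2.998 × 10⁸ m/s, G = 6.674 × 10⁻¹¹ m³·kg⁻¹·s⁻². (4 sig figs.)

3.629 × 10⁵² W

P_P = c⁵/G
  = 2.422 × 10⁴² / 6.674 × 10⁻¹¹
  = 3.629 × 10⁵² W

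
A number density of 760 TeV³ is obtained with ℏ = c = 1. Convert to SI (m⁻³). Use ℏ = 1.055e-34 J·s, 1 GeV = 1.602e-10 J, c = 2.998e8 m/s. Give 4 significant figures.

Number density is [L]⁻³ = [E]³/(ℏc)³.
1 GeV³ → 1/(ℏc)³ × (1 GeV in J)³ = 1.299e47 m⁻³.
Convert the energy scale: 760 TeV³ = 7.60e11 GeV³.
Result: 7.60e11 × 1.299e47 = 9.875e58 m⁻³.

9.875e58 m⁻³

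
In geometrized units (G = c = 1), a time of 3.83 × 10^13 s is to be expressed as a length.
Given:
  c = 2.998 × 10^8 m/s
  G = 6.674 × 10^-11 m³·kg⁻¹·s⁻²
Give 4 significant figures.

1.148 × 10^22 m

Time → length via c.
3.83 × 10^13 s × (c) = 1.148 × 10^22 m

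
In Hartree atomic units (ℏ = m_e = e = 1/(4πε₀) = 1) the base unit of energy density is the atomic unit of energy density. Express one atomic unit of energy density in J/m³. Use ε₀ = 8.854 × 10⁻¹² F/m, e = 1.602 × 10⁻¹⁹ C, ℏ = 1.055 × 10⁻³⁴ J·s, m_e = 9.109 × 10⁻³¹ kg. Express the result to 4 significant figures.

2.929 × 10¹³ J/m³

u_au = E_h/a₀³ = m_e⁴e¹⁰/((4πε₀)⁵ℏ⁸)
E_h = 4.354 × 10⁻¹⁸ J
a₀ = 5.297 × 10⁻¹¹ m
E_h/a₀³ = 2.929 × 10¹³ J/m³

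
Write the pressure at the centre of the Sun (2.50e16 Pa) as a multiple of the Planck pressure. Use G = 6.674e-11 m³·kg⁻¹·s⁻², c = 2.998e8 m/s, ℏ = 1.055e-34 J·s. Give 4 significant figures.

5.397e-98

Planck pressure: p_P = c⁷/(ℏG²) = 4.632e113 Pa.
2.50e16 / 4.632e113 = 5.397e-98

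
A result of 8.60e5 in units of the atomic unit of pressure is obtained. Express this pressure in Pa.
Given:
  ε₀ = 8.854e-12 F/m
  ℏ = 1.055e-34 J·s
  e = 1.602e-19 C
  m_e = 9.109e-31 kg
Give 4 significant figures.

2.519e19 Pa

One atomic unit of pressure: P_au = E_h/a₀³ = m_e⁴e¹⁰/((4πε₀)⁵ℏ⁸) = 2.929e13 Pa.
8.60e5 × 2.929e13 Pa = 2.519e19 Pa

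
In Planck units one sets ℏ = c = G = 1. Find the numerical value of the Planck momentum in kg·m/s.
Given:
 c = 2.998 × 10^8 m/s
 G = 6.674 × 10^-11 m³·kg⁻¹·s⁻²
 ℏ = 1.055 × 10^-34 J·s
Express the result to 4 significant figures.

p_P = √(ℏc³/G)
  = √(42.60)
  = 6.527 kg·m/s

6.527 kg·m/s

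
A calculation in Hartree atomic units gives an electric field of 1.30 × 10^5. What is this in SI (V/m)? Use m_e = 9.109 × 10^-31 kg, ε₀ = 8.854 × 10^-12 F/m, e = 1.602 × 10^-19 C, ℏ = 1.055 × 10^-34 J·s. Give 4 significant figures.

6.670 × 10^16 V/m

One atomic unit of electric field: E_au = E_h/(e a₀) = m_e²e⁵/((4πε₀)³ℏ⁴) = 5.131 × 10^11 V/m.
1.30 × 10^5 × 5.131 × 10^11 V/m = 6.670 × 10^16 V/m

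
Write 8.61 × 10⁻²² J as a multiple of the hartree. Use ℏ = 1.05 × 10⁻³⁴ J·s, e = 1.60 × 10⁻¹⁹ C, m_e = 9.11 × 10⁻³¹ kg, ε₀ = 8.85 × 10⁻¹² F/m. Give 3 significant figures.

hartree: E_h = m_e e⁴/(4πε₀ℏ)² = 4.38 × 10⁻¹⁸ J.
8.61 × 10⁻²² / 4.38 × 10⁻¹⁸ = 1.97 × 10⁻⁴

1.97 × 10⁻⁴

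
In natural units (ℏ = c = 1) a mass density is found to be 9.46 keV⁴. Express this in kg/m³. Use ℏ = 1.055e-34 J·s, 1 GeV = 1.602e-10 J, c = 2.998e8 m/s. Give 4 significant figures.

2.191e-3 kg/m³

Mass density is [E]/(c²[L]³) = [E]⁴/(ℏ³c⁵).
1 GeV⁴ → 1/(ℏ³c⁵) × (1 GeV in J)⁴ = 2.316e20 kg/m³.
Convert the energy scale: 9.46 keV⁴ = 9.46e-24 GeV⁴.
Result: 9.46e-24 × 2.316e20 = 2.191e-3 kg/m³.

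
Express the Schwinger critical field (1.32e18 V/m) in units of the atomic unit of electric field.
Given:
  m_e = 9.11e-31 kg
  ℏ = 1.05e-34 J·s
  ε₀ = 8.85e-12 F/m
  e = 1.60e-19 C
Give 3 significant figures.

atomic unit of electric field: E_au = E_h/(e a₀) = m_e²e⁵/((4πε₀)³ℏ⁴) = 5.20e11 V/m.
1.32e18 / 5.20e11 = 2.54e6

2.54e6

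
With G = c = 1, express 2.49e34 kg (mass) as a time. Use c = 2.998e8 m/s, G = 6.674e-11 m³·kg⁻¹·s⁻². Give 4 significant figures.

Mass → time via G/c³.
2.49e34 kg × (G/c³) = 0.06167 s

0.06167 s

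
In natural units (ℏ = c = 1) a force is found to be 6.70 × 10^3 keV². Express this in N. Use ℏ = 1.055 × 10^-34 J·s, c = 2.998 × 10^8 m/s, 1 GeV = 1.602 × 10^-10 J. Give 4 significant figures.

5.436 × 10^-3 N

Force is [E]/[L] = [E]²/(ℏc); restore (ℏc)⁻¹.
1 GeV² → 1/(ℏc) × (1 GeV in J)² = 8.114 × 10^5 N.
Convert the energy scale: 6.70 × 10^3 keV² = 6.70 × 10^-9 GeV².
Result: 6.70 × 10^-9 × 8.114 × 10^5 = 5.436 × 10^-3 N.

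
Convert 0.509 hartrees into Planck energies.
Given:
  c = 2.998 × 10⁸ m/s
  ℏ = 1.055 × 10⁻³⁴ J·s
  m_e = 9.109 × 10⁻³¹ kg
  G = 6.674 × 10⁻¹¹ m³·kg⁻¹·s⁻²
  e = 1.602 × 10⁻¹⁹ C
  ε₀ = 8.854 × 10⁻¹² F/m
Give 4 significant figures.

1.133 × 10⁻²⁷

hartree: E_h = m_e e⁴/(4πε₀ℏ)² = 4.354 × 10⁻¹⁸ J
Planck energy: E_P = √(ℏc⁵/G) = 1.957 × 10⁹ J
0.509 × 4.354 × 10⁻¹⁸ / 1.957 × 10⁹ = 1.133 × 10⁻²⁷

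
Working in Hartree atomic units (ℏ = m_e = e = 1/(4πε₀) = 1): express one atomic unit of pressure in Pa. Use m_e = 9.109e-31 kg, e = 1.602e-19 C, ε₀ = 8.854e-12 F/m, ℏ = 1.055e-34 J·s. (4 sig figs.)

The unique combination of the constants set to 1 with dimensions of pressure is P_au = E_h/a₀³ = m_e⁴e¹⁰/((4πε₀)⁵ℏ⁸).
E_h = 4.354e-18 J
a₀ = 5.297e-11 m
E_h/a₀³ = 2.929e13 Pa

2.929e13 Pa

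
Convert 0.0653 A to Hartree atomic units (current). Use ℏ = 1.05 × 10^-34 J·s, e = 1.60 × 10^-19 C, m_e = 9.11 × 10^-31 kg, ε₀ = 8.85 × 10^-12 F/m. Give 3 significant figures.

atomic unit of electric current: I_au = e E_h/ℏ = m_e e⁵/((4πε₀)²ℏ³) = 6.67 × 10^-3 A.
0.0653 / 6.67 × 10^-3 = 9.79

9.79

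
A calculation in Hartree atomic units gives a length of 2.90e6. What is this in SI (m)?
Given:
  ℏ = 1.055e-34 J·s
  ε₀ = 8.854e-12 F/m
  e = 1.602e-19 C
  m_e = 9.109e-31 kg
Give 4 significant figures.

One Bohr radius: a₀ = 4πε₀ℏ²/(m_e e²) = 5.297e-11 m.
2.90e6 × 5.297e-11 m = 1.536e-4 m

1.536e-4 m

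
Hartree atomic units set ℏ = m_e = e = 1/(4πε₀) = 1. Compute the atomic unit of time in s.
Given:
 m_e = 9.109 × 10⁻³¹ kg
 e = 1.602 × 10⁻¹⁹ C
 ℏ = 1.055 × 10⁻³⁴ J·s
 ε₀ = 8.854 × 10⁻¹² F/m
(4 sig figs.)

The unique combination of the constants set to 1 with dimensions of time is τ_au = (4πε₀)²ℏ³/(m_e e⁴).
E_h = 4.354 × 10⁻¹⁸ J
ℏ/E_h = 2.423 × 10⁻¹⁷ s

2.423 × 10⁻¹⁷ s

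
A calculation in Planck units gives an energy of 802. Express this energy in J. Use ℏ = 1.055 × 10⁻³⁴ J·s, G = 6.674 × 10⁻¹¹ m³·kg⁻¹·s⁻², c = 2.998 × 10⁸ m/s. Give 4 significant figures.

1.569 × 10¹² J

One Planck energy: E_P = √(ℏc⁵/G) = 1.957 × 10⁹ J.
802 × 1.957 × 10⁹ J = 1.569 × 10¹² J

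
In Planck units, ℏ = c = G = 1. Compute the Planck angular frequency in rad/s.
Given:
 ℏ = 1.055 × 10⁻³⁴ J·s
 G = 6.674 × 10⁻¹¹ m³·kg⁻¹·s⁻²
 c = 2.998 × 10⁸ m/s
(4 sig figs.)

1.855 × 10⁴³ rad/s

The unique combination of the constants set to 1 with dimensions of angular frequency is ω_P = √(c⁵/(ℏG)).
  = √(3.440 × 10⁸⁶)
  = 1.855 × 10⁴³ rad/s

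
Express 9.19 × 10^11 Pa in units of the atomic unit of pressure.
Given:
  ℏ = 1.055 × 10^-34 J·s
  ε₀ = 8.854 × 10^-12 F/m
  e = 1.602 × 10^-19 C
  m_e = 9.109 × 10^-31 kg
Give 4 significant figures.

0.03137

atomic unit of pressure: P_au = E_h/a₀³ = m_e⁴e¹⁰/((4πε₀)⁵ℏ⁸) = 2.929 × 10^13 Pa.
9.19 × 10^11 / 2.929 × 10^13 = 0.03137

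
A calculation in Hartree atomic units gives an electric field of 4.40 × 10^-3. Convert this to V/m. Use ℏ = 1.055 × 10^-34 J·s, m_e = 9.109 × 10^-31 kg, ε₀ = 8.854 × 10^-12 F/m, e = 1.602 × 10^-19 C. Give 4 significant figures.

2.258 × 10^9 V/m

One atomic unit of electric field: E_au = E_h/(e a₀) = m_e²e⁵/((4πε₀)³ℏ⁴) = 5.131 × 10^11 V/m.
4.40 × 10^-3 × 5.131 × 10^11 V/m = 2.258 × 10^9 V/m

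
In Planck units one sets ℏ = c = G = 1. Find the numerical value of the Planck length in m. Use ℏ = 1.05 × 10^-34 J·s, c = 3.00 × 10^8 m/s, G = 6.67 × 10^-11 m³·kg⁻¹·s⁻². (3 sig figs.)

ℓ_P = √(ℏG/c³)
  = √(2.59 × 10^-70)
  = 1.61 × 10^-35 m

1.61 × 10^-35 m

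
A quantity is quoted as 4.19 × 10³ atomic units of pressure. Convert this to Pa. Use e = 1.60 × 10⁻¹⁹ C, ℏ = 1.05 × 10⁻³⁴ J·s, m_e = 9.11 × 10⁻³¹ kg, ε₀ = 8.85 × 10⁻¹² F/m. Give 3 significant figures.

One atomic unit of pressure: P_au = E_h/a₀³ = m_e⁴e¹⁰/((4πε₀)⁵ℏ⁸) = 3.01 × 10¹³ Pa.
4.19 × 10³ × 3.01 × 10¹³ Pa = 1.26 × 10¹⁷ Pa

1.26 × 10¹⁷ Pa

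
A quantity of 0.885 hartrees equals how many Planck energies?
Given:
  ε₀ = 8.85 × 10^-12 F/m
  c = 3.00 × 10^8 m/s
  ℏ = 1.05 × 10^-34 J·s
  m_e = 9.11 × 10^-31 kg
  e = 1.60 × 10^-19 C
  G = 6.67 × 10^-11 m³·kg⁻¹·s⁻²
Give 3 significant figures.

1.98 × 10^-27

hartree: E_h = m_e e⁴/(4πε₀ℏ)² = 4.38 × 10^-18 J
Planck energy: E_P = √(ℏc⁵/G) = 1.96 × 10^9 J
0.885 × 4.38 × 10^-18 / 1.96 × 10^9 = 1.98 × 10^-27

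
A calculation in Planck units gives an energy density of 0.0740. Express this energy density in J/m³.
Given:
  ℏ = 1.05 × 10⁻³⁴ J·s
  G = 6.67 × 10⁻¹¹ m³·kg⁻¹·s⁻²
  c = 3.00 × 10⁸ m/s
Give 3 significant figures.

3.46 × 10¹¹² J/m³

One Planck energy density: u_P = c⁷/(ℏG²) = 4.68 × 10¹¹³ J/m³.
0.0740 × 4.68 × 10¹¹³ J/m³ = 3.46 × 10¹¹² J/m³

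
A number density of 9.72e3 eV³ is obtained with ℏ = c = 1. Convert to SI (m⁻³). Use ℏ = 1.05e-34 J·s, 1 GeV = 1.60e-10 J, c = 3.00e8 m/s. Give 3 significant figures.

Number density is [L]⁻³ = [E]³/(ℏc)³.
1 GeV³ → 1/(ℏc)³ × (1 GeV in J)³ = 1.31e47 m⁻³.
Convert the energy scale: 9.72e3 eV³ = 9.72e-24 GeV³.
Result: 9.72e-24 × 1.31e47 = 1.27e24 m⁻³.

1.27e24 m⁻³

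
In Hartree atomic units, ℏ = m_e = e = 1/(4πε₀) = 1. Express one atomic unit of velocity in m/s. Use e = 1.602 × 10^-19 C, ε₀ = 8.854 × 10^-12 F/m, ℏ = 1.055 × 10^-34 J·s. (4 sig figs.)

The unique combination of the constants set to 1 with dimensions of velocity is v_au = e²/(4πε₀ℏ).
  = 2.566 × 10^-38 / 1.174 × 10^-44
  = 2.186 × 10^6 m/s

2.186 × 10^6 m/s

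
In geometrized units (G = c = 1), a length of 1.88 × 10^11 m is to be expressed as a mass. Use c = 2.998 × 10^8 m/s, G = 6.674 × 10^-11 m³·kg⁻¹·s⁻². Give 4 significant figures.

2.532 × 10^38 kg

Length → mass via c²/G.
1.88 × 10^11 m × (c²/G) = 2.532 × 10^38 kg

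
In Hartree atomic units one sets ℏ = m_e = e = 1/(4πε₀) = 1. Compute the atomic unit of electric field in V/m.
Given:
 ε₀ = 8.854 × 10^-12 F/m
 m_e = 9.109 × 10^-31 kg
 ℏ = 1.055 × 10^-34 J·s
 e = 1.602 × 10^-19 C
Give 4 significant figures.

5.131 × 10^11 V/m

E_au = E_h/(e a₀) = m_e²e⁵/((4πε₀)³ℏ⁴)
E_h = 4.354 × 10^-18 J
a₀ = 5.297 × 10^-11 m
E_h/(e·a₀) = 5.131 × 10^11 V/m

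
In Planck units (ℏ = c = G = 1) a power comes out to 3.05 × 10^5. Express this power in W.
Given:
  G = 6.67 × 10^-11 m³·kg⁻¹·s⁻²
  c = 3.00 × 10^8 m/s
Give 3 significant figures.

One Planck power: P_P = c⁵/G = 3.64 × 10^52 W.
3.05 × 10^5 × 3.64 × 10^52 W = 1.11 × 10^58 W

1.11 × 10^58 W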